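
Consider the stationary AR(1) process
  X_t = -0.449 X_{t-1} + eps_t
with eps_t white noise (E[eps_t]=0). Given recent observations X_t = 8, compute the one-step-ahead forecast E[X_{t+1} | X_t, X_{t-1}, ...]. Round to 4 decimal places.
E[X_{t+1} \mid \mathcal F_t] = -3.5920

For an AR(p) model X_t = c + sum_i phi_i X_{t-i} + eps_t, the
one-step-ahead conditional mean is
  E[X_{t+1} | X_t, ...] = c + sum_i phi_i X_{t+1-i}.
Substitute known values:
  E[X_{t+1} | ...] = (-0.449) * (8)
                   = -3.5920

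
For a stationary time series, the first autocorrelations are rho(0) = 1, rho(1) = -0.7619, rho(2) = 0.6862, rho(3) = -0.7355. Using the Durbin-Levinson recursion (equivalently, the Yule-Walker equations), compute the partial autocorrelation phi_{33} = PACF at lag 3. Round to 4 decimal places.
\phi_{33} = -0.3880

The PACF at lag k is phi_{kk}, the last component of the solution
to the Yule-Walker system G_k phi = r_k where
  (G_k)_{ij} = rho(|i - j|), (r_k)_i = rho(i), i,j = 1..k.
Equivalently, Durbin-Levinson gives phi_{kk} iteratively:
  phi_{11} = rho(1)
  phi_{kk} = [rho(k) - sum_{j=1..k-1} phi_{k-1,j} rho(k-j)]
            / [1 - sum_{j=1..k-1} phi_{k-1,j} rho(j)],
  phi_{k,j} = phi_{k-1,j} - phi_{kk} phi_{k-1,k-j},  j = 1..k-1.
Step k = 1:
  phi_11 = rho(1) = -0.7619.
Step k = 2:
  phi_22 = [rho(2) - phi_11 rho(1)] / [1 - phi_11 rho(1)] = [0.6862 - (-0.7619)(-0.7619)] / [1 - (-0.7619)(-0.7619)]
         = 0.10570839 / 0.41950839 = 0.251982.
  Update: phi_21 = phi_11 - phi_22 phi_11 = -0.7619 - (0.251982)(-0.7619) = -0.569915.
Step k = 3:
  phi_33 = [rho(3) - phi_21 rho(2) - phi_22 rho(1)] / [1 - phi_21 rho(1) - phi_22 rho(2)]
    numerator   = -0.7355 - (-0.569915)(0.6862) - (0.251982)(-0.7619) = -0.1524394
    denominator = 1 - (-0.569915)(-0.7619) - (0.251982)(0.6862) = 0.39287182
  phi_33 = -0.1524394 / 0.39287182 = -0.388.
Therefore phi_{33} = -0.3880.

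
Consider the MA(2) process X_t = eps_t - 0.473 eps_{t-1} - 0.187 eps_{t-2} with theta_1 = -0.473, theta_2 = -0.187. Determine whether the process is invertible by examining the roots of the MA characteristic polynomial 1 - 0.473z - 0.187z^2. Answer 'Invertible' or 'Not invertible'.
\text{Invertible}

The MA(q) characteristic polynomial is P(z) = 1 - 0.473z - 0.187z^2.
Invertibility requires all roots to lie outside the unit circle, i.e. |z| > 1 for every root.
Set 1 + (-0.473) z + (-0.187) z^2 = 0, i.e. a z^2 + b z + c = 0 with a = -0.187, b = -0.473, c = 1.
Discriminant D = b^2 - 4ac = (-0.473)^2 - 4*(-0.187)*1 = 0.223729 - (-0.748) = 0.971729.
D >= 0, so the roots are real: z = (-b +/- sqrt(D)) / (2a) = (0.473 +/- 0.985763) / (-0.374).
  z_1 = (0.473 + 0.985763) / (-0.374) = -3.9004,   |z_1| = 3.9004.
  z_2 = (0.473 - 0.985763) / (-0.374) = 1.371,   |z_2| = 1.371.
Moduli of all roots: 3.9004, 1.3710.
All moduli strictly greater than 1? Yes.
Verdict: Invertible.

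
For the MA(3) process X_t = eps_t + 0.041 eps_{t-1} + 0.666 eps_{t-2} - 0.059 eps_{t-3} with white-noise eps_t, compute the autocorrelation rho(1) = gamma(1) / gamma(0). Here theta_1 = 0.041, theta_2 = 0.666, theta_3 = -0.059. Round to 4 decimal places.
\rho(1) = 0.0200

For an MA(q) process with theta_0 = 1, the autocovariance is
  gamma(k) = sigma^2 * sum_{i=0..q-k} theta_i * theta_{i+k},
and rho(k) = gamma(k) / gamma(0). Sigma^2 cancels.
  numerator   = (1)*(0.041) + (0.041)*(0.666) + (0.666)*(-0.059) = 0.029012.
  denominator = (1)^2 + (0.041)^2 + (0.666)^2 + (-0.059)^2 = 1.448718.
  rho(1) = 0.029012 / 1.448718 = 0.0200.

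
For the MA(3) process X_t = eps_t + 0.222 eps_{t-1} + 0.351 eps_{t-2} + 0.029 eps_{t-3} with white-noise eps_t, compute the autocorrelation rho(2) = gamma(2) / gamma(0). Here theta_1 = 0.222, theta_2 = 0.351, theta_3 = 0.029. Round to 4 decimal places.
\rho(2) = 0.3046

For an MA(q) process with theta_0 = 1, the autocovariance is
  gamma(k) = sigma^2 * sum_{i=0..q-k} theta_i * theta_{i+k},
and rho(k) = gamma(k) / gamma(0). Sigma^2 cancels.
  numerator   = (1)*(0.351) + (0.222)*(0.029) = 0.357438.
  denominator = (1)^2 + (0.222)^2 + (0.351)^2 + (0.029)^2 = 1.173326.
  rho(2) = 0.357438 / 1.173326 = 0.3046.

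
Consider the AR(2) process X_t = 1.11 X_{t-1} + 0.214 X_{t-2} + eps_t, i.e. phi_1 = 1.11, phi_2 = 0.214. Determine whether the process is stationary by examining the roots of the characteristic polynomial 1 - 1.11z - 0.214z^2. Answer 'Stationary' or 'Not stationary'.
\text{Not stationary}

The AR(p) characteristic polynomial is P(z) = 1 - 1.11z - 0.214z^2.
Stationarity requires all roots to lie outside the unit circle, i.e. |z| > 1 for every root.
Set 1 + (-1.11) z + (-0.214) z^2 = 0, i.e. a z^2 + b z + c = 0 with a = -0.214, b = -1.11, c = 1.
Discriminant D = b^2 - 4ac = (-1.11)^2 - 4*(-0.214)*1 = 1.2321 - (-0.856) = 2.0881.
D >= 0, so the roots are real: z = (-b +/- sqrt(D)) / (2a) = (1.11 +/- 1.445026) / (-0.428).
  z_1 = (1.11 + 1.445026) / (-0.428) = -5.9697,   |z_1| = 5.9697.
  z_2 = (1.11 - 1.445026) / (-0.428) = 0.7828,   |z_2| = 0.7828.
Moduli of all roots: 5.9697, 0.7828.
All moduli strictly greater than 1? No.
Verdict: Not stationary.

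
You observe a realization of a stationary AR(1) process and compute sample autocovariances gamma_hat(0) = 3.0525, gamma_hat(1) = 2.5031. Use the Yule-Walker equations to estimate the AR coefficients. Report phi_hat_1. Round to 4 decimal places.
\hat\phi_{1} = 0.8200

The Yule-Walker equations for an AR(p) process read, in matrix form,
  Gamma_p phi = r_p,   with   (Gamma_p)_{ij} = gamma(|i - j|),
                       (r_p)_i = gamma(i),   i,j = 1..p.
Substitute the sample gammas (Toeplitz matrix and right-hand side of size 1):
  Gamma_p = [[3.0525]]
  r_p     = [2.5031]
With p = 1 this is the single equation gamma(0) phi_1 = gamma(1):
  phi_hat_1 = gamma(1) / gamma(0) = 2.5031 / 3.0525 = 0.8200.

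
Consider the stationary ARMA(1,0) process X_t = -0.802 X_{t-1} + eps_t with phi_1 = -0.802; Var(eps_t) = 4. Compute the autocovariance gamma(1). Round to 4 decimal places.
\gamma(1) = -8.9911

Multiply the model equation by X_{t-k} and take expectations. With theta_0 = psi_0 = 1 and psi_j the MA(infinity) weights, this gives
  gamma(k) - sum_i phi_i gamma(k-i) = c_k,
  c_k = sigma^2 * sum_{j=k..q} theta_j psi_{j-k}   (c_k = 0 for k > q),
using gamma(-m) = gamma(m).
Pure AR (q = 0): c_0 = sigma^2 = 4, c_k = 0 for k >= 1.
Equations for k = 0 and k = 1 (AR order 1):
  gamma(0) = phi_1 gamma(1) + c_0
  gamma(1) = phi_1 gamma(0) + c_1
Substituting the second into the first: gamma(0) (1 - phi_1^2) = c_0 + phi_1 c_1, so
  gamma(0) = c_0 / (1 - phi_1^2) = 4 / (1 - (-0.802)^2) = 4 / 0.356796 = 11.210888.
  gamma(1) = phi_1 gamma(0) = (-0.802)(11.210888) = -8.991132.
Therefore gamma(1) = -8.9911 (to 4 decimal places).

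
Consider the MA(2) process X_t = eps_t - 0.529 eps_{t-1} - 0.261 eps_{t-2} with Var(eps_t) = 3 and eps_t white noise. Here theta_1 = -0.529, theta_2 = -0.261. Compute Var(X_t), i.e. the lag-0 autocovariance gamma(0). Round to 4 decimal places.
\gamma(0) = 4.0439

For an MA(q) process X_t = eps_t + sum_i theta_i eps_{t-i} with
Var(eps_t) = sigma^2, the variance is
  gamma(0) = sigma^2 * (1 + sum_i theta_i^2).
  sum_i theta_i^2 = (-0.529)^2 + (-0.261)^2 = 0.279841 + 0.068121 = 0.347962.
  gamma(0) = 3 * (1 + 0.347962) = 3 * 1.347962 = 4.043886, which rounds to 4.0439.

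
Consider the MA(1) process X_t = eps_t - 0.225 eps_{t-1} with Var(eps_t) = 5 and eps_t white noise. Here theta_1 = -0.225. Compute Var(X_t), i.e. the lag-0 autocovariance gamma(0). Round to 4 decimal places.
\gamma(0) = 5.2531

For an MA(q) process X_t = eps_t + sum_i theta_i eps_{t-i} with
Var(eps_t) = sigma^2, the variance is
  gamma(0) = sigma^2 * (1 + sum_i theta_i^2).
  sum_i theta_i^2 = (-0.225)^2 = 0.050625.
  gamma(0) = 5 * (1 + 0.050625) = 5 * 1.050625 = 5.253125, which rounds to 5.2531.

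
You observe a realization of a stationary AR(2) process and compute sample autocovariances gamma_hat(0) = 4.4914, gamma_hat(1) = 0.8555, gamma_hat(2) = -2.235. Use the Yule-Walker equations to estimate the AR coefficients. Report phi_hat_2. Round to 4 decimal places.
\hat\phi_{2} = -0.5540

The Yule-Walker equations for an AR(p) process read, in matrix form,
  Gamma_p phi = r_p,   with   (Gamma_p)_{ij} = gamma(|i - j|),
                       (r_p)_i = gamma(i),   i,j = 1..p.
Substitute the sample gammas (Toeplitz matrix and right-hand side of size 2):
  Gamma_p = [[4.4914, 0.8555], [0.8555, 4.4914]]
  r_p     = [0.8555, -2.235]
Written out:
  4.4914 phi_1 + 0.8555 phi_2 = 0.8555
  0.8555 phi_1 + 4.4914 phi_2 = -2.235
Solve by Cramer's rule:
  det = gamma(0)^2 - gamma(1)^2 = (4.4914)^2 - (0.8555)^2 = 20.17267396 - 0.73188025 = 19.44079371
  phi_hat_1 = [gamma(1) gamma(0) - gamma(1) gamma(2)] / det = [(0.8555)(4.4914) - (0.8555)(-2.235)] / 19.44079371 = 5.7544352 / 19.44079371 = 0.296
  phi_hat_2 = [gamma(0) gamma(2) - gamma(1)^2] / det = [(4.4914)(-2.235) - (0.8555)^2] / 19.44079371 = -10.77015925 / 19.44079371 = -0.554
So phi_hat = [0.2960, -0.5540].
Therefore phi_hat_2 = -0.5540.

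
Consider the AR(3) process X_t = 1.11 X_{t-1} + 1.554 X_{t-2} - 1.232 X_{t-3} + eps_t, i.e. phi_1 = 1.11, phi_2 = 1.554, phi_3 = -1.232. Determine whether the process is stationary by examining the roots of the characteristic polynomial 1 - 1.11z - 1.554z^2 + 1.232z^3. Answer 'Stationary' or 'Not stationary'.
\text{Not stationary}

The AR(p) characteristic polynomial is P(z) = 1 - 1.11z - 1.554z^2 + 1.232z^3.
Stationarity requires all roots to lie outside the unit circle, i.e. |z| > 1 for every root.
Degree 3: look for a simple real root z0 first, then factor out (1 - z/z0) and solve the remaining quadratic.
Testing z0 = 0.625: P(0.625) = 1 + (-1.11)(0.625) + (-1.554)(0.625)^2 + (1.232)(0.625)^3
  = 1 + (-0.69375) + (-0.607031) + (0.300781) = 0.  So z_0 = 0.625 is a root, |z_0| = 0.625.
Divide out the factor (1 - 1.6 z) = (1 - z/z0) (since 1/z0 = 1.6):
  P(z) = (1 - 1.6 z)(1 + (0.49) z + (-0.77) z^2)
  [check: z-coef 0.49 - (1.6) = -1.11; z^2-coef -0.77 - (1.6)(0.49) = -1.554; z^3-coef -(1.6)(-0.77) = 1.232.]
Remaining roots from the quadratic factor 1 + (0.49) z + (-0.77) z^2:
  Set 1 + (0.49) z + (-0.77) z^2 = 0, i.e. a z^2 + b z + c = 0 with a = -0.77, b = 0.49, c = 1.
  Discriminant D = b^2 - 4ac = (0.49)^2 - 4*(-0.77)*1 = 0.2401 - (-3.08) = 3.3201.
  D >= 0, so the roots are real: z = (-b +/- sqrt(D)) / (2a) = (-0.49 +/- 1.822114) / (-1.54).
    z_1 = (-0.49 + 1.822114) / (-1.54) = -0.865,   |z_1| = 0.865.
    z_2 = (-0.49 - 1.822114) / (-1.54) = 1.5014,   |z_2| = 1.5014.
Moduli of all roots: 0.6250, 0.8650, 1.5014.
All moduli strictly greater than 1? No.
Verdict: Not stationary.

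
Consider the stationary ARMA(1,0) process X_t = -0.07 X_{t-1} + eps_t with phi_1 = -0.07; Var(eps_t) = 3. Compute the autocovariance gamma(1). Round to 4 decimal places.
\gamma(1) = -0.2110

Multiply the model equation by X_{t-k} and take expectations. With theta_0 = psi_0 = 1 and psi_j the MA(infinity) weights, this gives
  gamma(k) - sum_i phi_i gamma(k-i) = c_k,
  c_k = sigma^2 * sum_{j=k..q} theta_j psi_{j-k}   (c_k = 0 for k > q),
using gamma(-m) = gamma(m).
Pure AR (q = 0): c_0 = sigma^2 = 3, c_k = 0 for k >= 1.
Equations for k = 0 and k = 1 (AR order 1):
  gamma(0) = phi_1 gamma(1) + c_0
  gamma(1) = phi_1 gamma(0) + c_1
Substituting the second into the first: gamma(0) (1 - phi_1^2) = c_0 + phi_1 c_1, so
  gamma(0) = c_0 / (1 - phi_1^2) = 3 / (1 - (-0.07)^2) = 3 / 0.9951 = 3.014772.
  gamma(1) = phi_1 gamma(0) = (-0.07)(3.014772) = -0.211034.
Therefore gamma(1) = -0.2110 (to 4 decimal places).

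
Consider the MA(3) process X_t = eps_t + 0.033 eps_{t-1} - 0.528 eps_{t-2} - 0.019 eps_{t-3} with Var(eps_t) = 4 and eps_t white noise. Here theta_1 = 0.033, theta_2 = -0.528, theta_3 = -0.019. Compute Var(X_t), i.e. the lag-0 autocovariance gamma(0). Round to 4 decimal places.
\gamma(0) = 5.1209

For an MA(q) process X_t = eps_t + sum_i theta_i eps_{t-i} with
Var(eps_t) = sigma^2, the variance is
  gamma(0) = sigma^2 * (1 + sum_i theta_i^2).
  sum_i theta_i^2 = (0.033)^2 + (-0.528)^2 + (-0.019)^2 = 0.001089 + 0.278784 + 0.000361 = 0.280234.
  gamma(0) = 4 * (1 + 0.280234) = 4 * 1.280234 = 5.120936, which rounds to 5.1209.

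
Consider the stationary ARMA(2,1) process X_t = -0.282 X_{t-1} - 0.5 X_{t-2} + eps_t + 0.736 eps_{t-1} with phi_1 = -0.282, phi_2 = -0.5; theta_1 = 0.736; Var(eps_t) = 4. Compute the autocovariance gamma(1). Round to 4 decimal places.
\gamma(1) = 0.6479

Multiply the model equation by X_{t-k} and take expectations. With theta_0 = psi_0 = 1 and psi_j the MA(infinity) weights, this gives
  gamma(k) - sum_i phi_i gamma(k-i) = c_k,
  c_k = sigma^2 * sum_{j=k..q} theta_j psi_{j-k}   (c_k = 0 for k > q),
using gamma(-m) = gamma(m).
psi-weights needed (psi_j = theta_j + sum_i phi_i psi_{j-i}):
  psi_1 = theta_1 + phi_1 = 0.736 + (-0.282) = 0.454
Right-hand sides:
  c_0 = sigma^2 (1 + theta_1 psi_1) = 4 * (1 + (0.736)(0.454)) = 4 * 1.334144 = 5.336576
  c_1 = sigma^2 theta_1 = 4 * (0.736) = 2.944
  c_2 = 0
Equations for k = 0, 1, 2 (AR order 2, c_2 = 0):
  (E0) gamma(0) = phi_1 gamma(1) + phi_2 gamma(2) + c_0
  (E1) gamma(1) = phi_1 gamma(0) + phi_2 gamma(1) + c_1
  (E2) gamma(2) = phi_1 gamma(1) + phi_2 gamma(0)
From (E1): gamma(1) = A gamma(0) + B with
  A = phi_1 / (1 - phi_2) = -0.282 / 1.5 = -0.188,   B = c_1 / (1 - phi_2) = 2.944 / 1.5 = 1.962667.
Insert (E2) into (E0): gamma(0) (1 - phi_2^2) = phi_1 (1 + phi_2) gamma(1) + c_0.
  phi_1 (1 + phi_2) = (-0.282)(0.5) = -0.141,   1 - phi_2^2 = 0.75.
Replace gamma(1) by A gamma(0) + B and collect gamma(0):
  gamma(0) [0.75 - (-0.141)(-0.188)] = (-0.141)(1.962667) + 5.336576
  gamma(0) * 0.723492 = 5.05984
  gamma(0) = 5.05984 / 0.723492 = 6.993636.
  gamma(1) = A gamma(0) + B = (-0.188)(6.993636) + (1.962667) = 0.647863.
Therefore gamma(1) = 0.6479 (to 4 decimal places).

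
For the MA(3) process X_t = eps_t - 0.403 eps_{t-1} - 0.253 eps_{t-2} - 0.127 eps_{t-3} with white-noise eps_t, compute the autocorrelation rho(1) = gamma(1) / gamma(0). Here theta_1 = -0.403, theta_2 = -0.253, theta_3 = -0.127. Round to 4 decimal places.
\rho(1) = -0.2164

For an MA(q) process with theta_0 = 1, the autocovariance is
  gamma(k) = sigma^2 * sum_{i=0..q-k} theta_i * theta_{i+k},
and rho(k) = gamma(k) / gamma(0). Sigma^2 cancels.
  numerator   = (1)*(-0.403) + (-0.403)*(-0.253) + (-0.253)*(-0.127) = -0.26891.
  denominator = (1)^2 + (-0.403)^2 + (-0.253)^2 + (-0.127)^2 = 1.242547.
  rho(1) = -0.26891 / 1.242547 = -0.2164.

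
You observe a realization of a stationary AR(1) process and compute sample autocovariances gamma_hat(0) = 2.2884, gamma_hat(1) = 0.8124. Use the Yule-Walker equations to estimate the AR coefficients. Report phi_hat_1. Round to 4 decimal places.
\hat\phi_{1} = 0.3550

The Yule-Walker equations for an AR(p) process read, in matrix form,
  Gamma_p phi = r_p,   with   (Gamma_p)_{ij} = gamma(|i - j|),
                       (r_p)_i = gamma(i),   i,j = 1..p.
Substitute the sample gammas (Toeplitz matrix and right-hand side of size 1):
  Gamma_p = [[2.2884]]
  r_p     = [0.8124]
With p = 1 this is the single equation gamma(0) phi_1 = gamma(1):
  phi_hat_1 = gamma(1) / gamma(0) = 0.8124 / 2.2884 = 0.3550.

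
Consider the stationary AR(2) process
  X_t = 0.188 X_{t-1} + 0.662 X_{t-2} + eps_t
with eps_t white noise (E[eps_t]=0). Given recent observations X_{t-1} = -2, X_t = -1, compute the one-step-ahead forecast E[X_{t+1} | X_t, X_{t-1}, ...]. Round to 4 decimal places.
E[X_{t+1} \mid \mathcal F_t] = -1.5120

For an AR(p) model X_t = c + sum_i phi_i X_{t-i} + eps_t, the
one-step-ahead conditional mean is
  E[X_{t+1} | X_t, ...] = c + sum_i phi_i X_{t+1-i}.
Substitute known values:
  E[X_{t+1} | ...] = (0.188) * (-1) + (0.662) * (-2)
                   = -1.5120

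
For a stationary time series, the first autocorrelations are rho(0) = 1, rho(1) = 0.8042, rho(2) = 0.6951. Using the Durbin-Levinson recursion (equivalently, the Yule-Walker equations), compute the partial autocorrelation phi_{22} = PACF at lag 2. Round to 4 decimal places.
\phi_{22} = 0.1369

The PACF at lag k is phi_{kk}, the last component of the solution
to the Yule-Walker system G_k phi = r_k where
  (G_k)_{ij} = rho(|i - j|), (r_k)_i = rho(i), i,j = 1..k.
Equivalently, Durbin-Levinson gives phi_{kk} iteratively:
  phi_{11} = rho(1)
  phi_{kk} = [rho(k) - sum_{j=1..k-1} phi_{k-1,j} rho(k-j)]
            / [1 - sum_{j=1..k-1} phi_{k-1,j} rho(j)],
  phi_{k,j} = phi_{k-1,j} - phi_{kk} phi_{k-1,k-j},  j = 1..k-1.
Step k = 1:
  phi_11 = rho(1) = 0.8042.
Step k = 2:
  phi_22 = [rho(2) - phi_11 rho(1)] / [1 - phi_11 rho(1)] = [0.6951 - (0.8042)(0.8042)] / [1 - (0.8042)(0.8042)]
         = 0.04836236 / 0.35326236 = 0.1369.
Therefore phi_{22} = 0.1369.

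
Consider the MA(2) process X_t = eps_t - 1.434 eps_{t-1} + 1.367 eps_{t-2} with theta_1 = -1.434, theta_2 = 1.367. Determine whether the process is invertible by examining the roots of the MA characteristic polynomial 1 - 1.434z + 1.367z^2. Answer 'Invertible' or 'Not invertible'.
\text{Not invertible}

The MA(q) characteristic polynomial is P(z) = 1 - 1.434z + 1.367z^2.
Invertibility requires all roots to lie outside the unit circle, i.e. |z| > 1 for every root.
Set 1 + (-1.434) z + (1.367) z^2 = 0, i.e. a z^2 + b z + c = 0 with a = 1.367, b = -1.434, c = 1.
Discriminant D = b^2 - 4ac = (-1.434)^2 - 4*(1.367)*1 = 2.056356 - (5.468) = -3.411644.
D < 0, so the roots are the complex-conjugate pair z = (-b +/- i sqrt(-D)) / (2a) = 0.5245 +/- 0.6756i.
For a conjugate pair |z|^2 = z * conj(z) = (product of roots) = c/a = 1/(1.367) = 0.731529, so |z| = sqrt(0.731529) = 0.8553 for both roots.
Moduli of all roots: 0.8553, 0.8553.
All moduli strictly greater than 1? No.
Verdict: Not invertible.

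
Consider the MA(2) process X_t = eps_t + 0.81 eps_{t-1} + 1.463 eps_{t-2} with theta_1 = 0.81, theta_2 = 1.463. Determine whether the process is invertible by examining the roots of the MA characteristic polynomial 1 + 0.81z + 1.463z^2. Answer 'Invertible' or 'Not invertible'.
\text{Not invertible}

The MA(q) characteristic polynomial is P(z) = 1 + 0.81z + 1.463z^2.
Invertibility requires all roots to lie outside the unit circle, i.e. |z| > 1 for every root.
Set 1 + (0.81) z + (1.463) z^2 = 0, i.e. a z^2 + b z + c = 0 with a = 1.463, b = 0.81, c = 1.
Discriminant D = b^2 - 4ac = (0.81)^2 - 4*(1.463)*1 = 0.6561 - (5.852) = -5.1959.
D < 0, so the roots are the complex-conjugate pair z = (-b +/- i sqrt(-D)) / (2a) = -0.2768 +/- 0.779i.
For a conjugate pair |z|^2 = z * conj(z) = (product of roots) = c/a = 1/(1.463) = 0.683527, so |z| = sqrt(0.683527) = 0.8268 for both roots.
Moduli of all roots: 0.8268, 0.8268.
All moduli strictly greater than 1? No.
Verdict: Not invertible.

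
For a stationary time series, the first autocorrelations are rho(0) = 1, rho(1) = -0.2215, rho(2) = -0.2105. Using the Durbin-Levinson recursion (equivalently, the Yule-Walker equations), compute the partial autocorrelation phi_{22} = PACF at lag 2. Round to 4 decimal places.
\phi_{22} = -0.2730

The PACF at lag k is phi_{kk}, the last component of the solution
to the Yule-Walker system G_k phi = r_k where
  (G_k)_{ij} = rho(|i - j|), (r_k)_i = rho(i), i,j = 1..k.
Equivalently, Durbin-Levinson gives phi_{kk} iteratively:
  phi_{11} = rho(1)
  phi_{kk} = [rho(k) - sum_{j=1..k-1} phi_{k-1,j} rho(k-j)]
            / [1 - sum_{j=1..k-1} phi_{k-1,j} rho(j)],
  phi_{k,j} = phi_{k-1,j} - phi_{kk} phi_{k-1,k-j},  j = 1..k-1.
Step k = 1:
  phi_11 = rho(1) = -0.2215.
Step k = 2:
  phi_22 = [rho(2) - phi_11 rho(1)] / [1 - phi_11 rho(1)] = [-0.2105 - (-0.2215)(-0.2215)] / [1 - (-0.2215)(-0.2215)]
         = -0.25956225 / 0.95093775 = -0.273.
Therefore phi_{22} = -0.2730.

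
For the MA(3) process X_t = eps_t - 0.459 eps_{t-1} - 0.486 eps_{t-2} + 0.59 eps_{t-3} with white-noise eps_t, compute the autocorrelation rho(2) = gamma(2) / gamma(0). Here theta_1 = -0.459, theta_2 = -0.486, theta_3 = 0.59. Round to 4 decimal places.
\rho(2) = -0.4216

For an MA(q) process with theta_0 = 1, the autocovariance is
  gamma(k) = sigma^2 * sum_{i=0..q-k} theta_i * theta_{i+k},
and rho(k) = gamma(k) / gamma(0). Sigma^2 cancels.
  numerator   = (1)*(-0.486) + (-0.459)*(0.59) = -0.75681.
  denominator = (1)^2 + (-0.459)^2 + (-0.486)^2 + (0.59)^2 = 1.794977.
  rho(2) = -0.75681 / 1.794977 = -0.4216.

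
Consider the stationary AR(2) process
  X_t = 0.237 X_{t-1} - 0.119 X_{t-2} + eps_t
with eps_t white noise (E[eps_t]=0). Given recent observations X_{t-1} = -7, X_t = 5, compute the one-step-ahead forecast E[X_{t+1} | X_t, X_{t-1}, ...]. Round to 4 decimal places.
E[X_{t+1} \mid \mathcal F_t] = 2.0180

For an AR(p) model X_t = c + sum_i phi_i X_{t-i} + eps_t, the
one-step-ahead conditional mean is
  E[X_{t+1} | X_t, ...] = c + sum_i phi_i X_{t+1-i}.
Substitute known values:
  E[X_{t+1} | ...] = (0.237) * (5) + (-0.119) * (-7)
                   = 2.0180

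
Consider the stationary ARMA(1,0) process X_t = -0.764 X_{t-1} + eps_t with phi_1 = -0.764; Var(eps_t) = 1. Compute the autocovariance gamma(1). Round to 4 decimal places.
\gamma(1) = -1.8352

Multiply the model equation by X_{t-k} and take expectations. With theta_0 = psi_0 = 1 and psi_j the MA(infinity) weights, this gives
  gamma(k) - sum_i phi_i gamma(k-i) = c_k,
  c_k = sigma^2 * sum_{j=k..q} theta_j psi_{j-k}   (c_k = 0 for k > q),
using gamma(-m) = gamma(m).
Pure AR (q = 0): c_0 = sigma^2 = 1, c_k = 0 for k >= 1.
Equations for k = 0 and k = 1 (AR order 1):
  gamma(0) = phi_1 gamma(1) + c_0
  gamma(1) = phi_1 gamma(0) + c_1
Substituting the second into the first: gamma(0) (1 - phi_1^2) = c_0 + phi_1 c_1, so
  gamma(0) = c_0 / (1 - phi_1^2) = 1 / (1 - (-0.764)^2) = 1 / 0.416304 = 2.402091.
  gamma(1) = phi_1 gamma(0) = (-0.764)(2.402091) = -1.835197.
Therefore gamma(1) = -1.8352 (to 4 decimal places).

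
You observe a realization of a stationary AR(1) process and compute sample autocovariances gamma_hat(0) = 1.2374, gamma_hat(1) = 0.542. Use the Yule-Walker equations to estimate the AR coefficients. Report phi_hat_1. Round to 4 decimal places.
\hat\phi_{1} = 0.4380

The Yule-Walker equations for an AR(p) process read, in matrix form,
  Gamma_p phi = r_p,   with   (Gamma_p)_{ij} = gamma(|i - j|),
                       (r_p)_i = gamma(i),   i,j = 1..p.
Substitute the sample gammas (Toeplitz matrix and right-hand side of size 1):
  Gamma_p = [[1.2374]]
  r_p     = [0.542]
With p = 1 this is the single equation gamma(0) phi_1 = gamma(1):
  phi_hat_1 = gamma(1) / gamma(0) = 0.542 / 1.2374 = 0.4380.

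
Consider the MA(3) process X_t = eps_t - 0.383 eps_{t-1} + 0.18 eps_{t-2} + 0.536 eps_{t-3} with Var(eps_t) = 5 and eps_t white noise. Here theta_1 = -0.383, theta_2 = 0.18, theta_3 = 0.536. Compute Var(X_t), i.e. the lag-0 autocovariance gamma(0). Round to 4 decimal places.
\gamma(0) = 7.3319

For an MA(q) process X_t = eps_t + sum_i theta_i eps_{t-i} with
Var(eps_t) = sigma^2, the variance is
  gamma(0) = sigma^2 * (1 + sum_i theta_i^2).
  sum_i theta_i^2 = (-0.383)^2 + (0.18)^2 + (0.536)^2 = 0.146689 + 0.0324 + 0.287296 = 0.466385.
  gamma(0) = 5 * (1 + 0.466385) = 5 * 1.466385 = 7.331925, which rounds to 7.3319.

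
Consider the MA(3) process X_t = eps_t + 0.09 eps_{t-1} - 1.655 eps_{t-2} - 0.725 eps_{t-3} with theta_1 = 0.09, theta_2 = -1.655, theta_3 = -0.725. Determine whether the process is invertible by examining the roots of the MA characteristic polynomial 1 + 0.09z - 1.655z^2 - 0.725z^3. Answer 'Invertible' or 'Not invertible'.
\text{Not invertible}

The MA(q) characteristic polynomial is P(z) = 1 + 0.09z - 1.655z^2 - 0.725z^3.
Invertibility requires all roots to lie outside the unit circle, i.e. |z| > 1 for every root.
Degree 3: look for a simple real root z0 first, then factor out (1 - z/z0) and solve the remaining quadratic.
Testing z0 = -2: P(-2) = 1 + (0.09)(-2) + (-1.655)(-2)^2 + (-0.725)(-2)^3
  = 1 + (-0.18) + (-6.62) + (5.8) = 0.  So z_0 = -2 is a root, |z_0| = 2.
Divide out the factor (1 + 0.5 z) = (1 - z/z0) (since 1/z0 = -0.5):
  P(z) = (1 + 0.5 z)(1 + (-0.41) z + (-1.45) z^2)
  [check: z-coef -0.41 - (-0.5) = 0.09; z^2-coef -1.45 - (-0.5)(-0.41) = -1.655; z^3-coef -(-0.5)(-1.45) = -0.725.]
Remaining roots from the quadratic factor 1 + (-0.41) z + (-1.45) z^2:
  Set 1 + (-0.41) z + (-1.45) z^2 = 0, i.e. a z^2 + b z + c = 0 with a = -1.45, b = -0.41, c = 1.
  Discriminant D = b^2 - 4ac = (-0.41)^2 - 4*(-1.45)*1 = 0.1681 - (-5.8) = 5.9681.
  D >= 0, so the roots are real: z = (-b +/- sqrt(D)) / (2a) = (0.41 +/- 2.44297) / (-2.9).
    z_1 = (0.41 + 2.44297) / (-2.9) = -0.9838,   |z_1| = 0.9838.
    z_2 = (0.41 - 2.44297) / (-2.9) = 0.701,   |z_2| = 0.701.
Moduli of all roots: 2.0000, 0.9838, 0.7010.
All moduli strictly greater than 1? No.
Verdict: Not invertible.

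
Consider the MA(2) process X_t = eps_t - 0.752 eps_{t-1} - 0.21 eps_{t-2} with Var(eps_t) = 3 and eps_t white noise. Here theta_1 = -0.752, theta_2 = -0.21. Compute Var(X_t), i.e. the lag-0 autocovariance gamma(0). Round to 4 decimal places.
\gamma(0) = 4.8288

For an MA(q) process X_t = eps_t + sum_i theta_i eps_{t-i} with
Var(eps_t) = sigma^2, the variance is
  gamma(0) = sigma^2 * (1 + sum_i theta_i^2).
  sum_i theta_i^2 = (-0.752)^2 + (-0.21)^2 = 0.565504 + 0.0441 = 0.609604.
  gamma(0) = 3 * (1 + 0.609604) = 3 * 1.609604 = 4.828812, which rounds to 4.8288.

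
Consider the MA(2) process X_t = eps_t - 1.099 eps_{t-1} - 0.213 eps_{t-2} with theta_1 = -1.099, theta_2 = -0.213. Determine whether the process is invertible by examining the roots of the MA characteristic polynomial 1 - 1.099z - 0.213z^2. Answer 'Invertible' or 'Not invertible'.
\text{Not invertible}

The MA(q) characteristic polynomial is P(z) = 1 - 1.099z - 0.213z^2.
Invertibility requires all roots to lie outside the unit circle, i.e. |z| > 1 for every root.
Set 1 + (-1.099) z + (-0.213) z^2 = 0, i.e. a z^2 + b z + c = 0 with a = -0.213, b = -1.099, c = 1.
Discriminant D = b^2 - 4ac = (-1.099)^2 - 4*(-0.213)*1 = 1.207801 - (-0.852) = 2.059801.
D >= 0, so the roots are real: z = (-b +/- sqrt(D)) / (2a) = (1.099 +/- 1.435201) / (-0.426).
  z_1 = (1.099 + 1.435201) / (-0.426) = -5.9488,   |z_1| = 5.9488.
  z_2 = (1.099 - 1.435201) / (-0.426) = 0.7892,   |z_2| = 0.7892.
Moduli of all roots: 5.9488, 0.7892.
All moduli strictly greater than 1? No.
Verdict: Not invertible.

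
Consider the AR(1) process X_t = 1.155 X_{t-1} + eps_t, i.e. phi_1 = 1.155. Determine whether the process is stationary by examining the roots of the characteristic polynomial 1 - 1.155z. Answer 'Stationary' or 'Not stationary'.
\text{Not stationary}

The AR(p) characteristic polynomial is P(z) = 1 - 1.155z.
Stationarity requires all roots to lie outside the unit circle, i.e. |z| > 1 for every root.
This is linear in z: 1 + (-1.155) z = 0  =>  z = -1/(-1.155) = 0.865801,  |z| = 0.865801.
Moduli of all roots: 0.8658.
All moduli strictly greater than 1? No.
Verdict: Not stationary.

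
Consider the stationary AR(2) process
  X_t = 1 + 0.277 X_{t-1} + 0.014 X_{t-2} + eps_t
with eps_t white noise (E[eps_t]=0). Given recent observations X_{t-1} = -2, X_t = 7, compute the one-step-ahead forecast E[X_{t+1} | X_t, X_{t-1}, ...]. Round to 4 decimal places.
E[X_{t+1} \mid \mathcal F_t] = 2.9110

For an AR(p) model X_t = c + sum_i phi_i X_{t-i} + eps_t, the
one-step-ahead conditional mean is
  E[X_{t+1} | X_t, ...] = c + sum_i phi_i X_{t+1-i}.
Substitute known values:
  E[X_{t+1} | ...] = 1 + (0.277) * (7) + (0.014) * (-2)
                   = 2.9110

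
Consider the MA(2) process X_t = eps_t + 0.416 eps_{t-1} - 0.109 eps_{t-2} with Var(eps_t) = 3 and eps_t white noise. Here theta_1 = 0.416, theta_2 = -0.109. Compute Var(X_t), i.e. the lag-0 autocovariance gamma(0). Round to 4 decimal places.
\gamma(0) = 3.5548

For an MA(q) process X_t = eps_t + sum_i theta_i eps_{t-i} with
Var(eps_t) = sigma^2, the variance is
  gamma(0) = sigma^2 * (1 + sum_i theta_i^2).
  sum_i theta_i^2 = (0.416)^2 + (-0.109)^2 = 0.173056 + 0.011881 = 0.184937.
  gamma(0) = 3 * (1 + 0.184937) = 3 * 1.184937 = 3.554811, which rounds to 3.5548.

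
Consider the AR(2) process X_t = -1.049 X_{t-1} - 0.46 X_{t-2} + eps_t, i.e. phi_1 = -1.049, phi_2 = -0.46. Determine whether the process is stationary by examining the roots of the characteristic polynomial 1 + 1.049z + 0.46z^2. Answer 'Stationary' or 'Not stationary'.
\text{Stationary}

The AR(p) characteristic polynomial is P(z) = 1 + 1.049z + 0.46z^2.
Stationarity requires all roots to lie outside the unit circle, i.e. |z| > 1 for every root.
Set 1 + (1.049) z + (0.46) z^2 = 0, i.e. a z^2 + b z + c = 0 with a = 0.46, b = 1.049, c = 1.
Discriminant D = b^2 - 4ac = (1.049)^2 - 4*(0.46)*1 = 1.100401 - (1.84) = -0.739599.
D < 0, so the roots are the complex-conjugate pair z = (-b +/- i sqrt(-D)) / (2a) = -1.1402 +/- 0.9348i.
For a conjugate pair |z|^2 = z * conj(z) = (product of roots) = c/a = 1/(0.46) = 2.173913, so |z| = sqrt(2.173913) = 1.4744 for both roots.
Moduli of all roots: 1.4744, 1.4744.
All moduli strictly greater than 1? Yes.
Verdict: Stationary.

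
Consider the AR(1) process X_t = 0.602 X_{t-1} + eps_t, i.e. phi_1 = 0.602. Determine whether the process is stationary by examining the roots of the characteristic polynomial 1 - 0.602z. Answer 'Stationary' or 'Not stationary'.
\text{Stationary}

The AR(p) characteristic polynomial is P(z) = 1 - 0.602z.
Stationarity requires all roots to lie outside the unit circle, i.e. |z| > 1 for every root.
This is linear in z: 1 + (-0.602) z = 0  =>  z = -1/(-0.602) = 1.66113,  |z| = 1.66113.
Moduli of all roots: 1.6611.
All moduli strictly greater than 1? Yes.
Verdict: Stationary.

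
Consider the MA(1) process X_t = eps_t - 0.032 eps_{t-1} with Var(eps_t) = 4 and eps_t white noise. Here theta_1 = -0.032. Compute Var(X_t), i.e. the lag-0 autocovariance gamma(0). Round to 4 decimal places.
\gamma(0) = 4.0041

For an MA(q) process X_t = eps_t + sum_i theta_i eps_{t-i} with
Var(eps_t) = sigma^2, the variance is
  gamma(0) = sigma^2 * (1 + sum_i theta_i^2).
  sum_i theta_i^2 = (-0.032)^2 = 0.001024.
  gamma(0) = 4 * (1 + 0.001024) = 4 * 1.001024 = 4.004096, which rounds to 4.0041.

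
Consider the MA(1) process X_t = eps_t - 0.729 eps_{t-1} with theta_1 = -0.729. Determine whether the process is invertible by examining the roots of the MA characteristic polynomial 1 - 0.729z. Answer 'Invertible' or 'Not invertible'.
\text{Invertible}

The MA(q) characteristic polynomial is P(z) = 1 - 0.729z.
Invertibility requires all roots to lie outside the unit circle, i.e. |z| > 1 for every root.
This is linear in z: 1 + (-0.729) z = 0  =>  z = -1/(-0.729) = 1.371742,  |z| = 1.371742.
Moduli of all roots: 1.3717.
All moduli strictly greater than 1? Yes.
Verdict: Invertible.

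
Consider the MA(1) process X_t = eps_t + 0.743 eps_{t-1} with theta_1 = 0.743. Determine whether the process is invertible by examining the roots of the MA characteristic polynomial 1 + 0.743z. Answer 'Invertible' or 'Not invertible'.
\text{Invertible}

The MA(q) characteristic polynomial is P(z) = 1 + 0.743z.
Invertibility requires all roots to lie outside the unit circle, i.e. |z| > 1 for every root.
This is linear in z: 1 + (0.743) z = 0  =>  z = -1/(0.743) = -1.345895,  |z| = 1.345895.
Moduli of all roots: 1.3459.
All moduli strictly greater than 1? Yes.
Verdict: Invertible.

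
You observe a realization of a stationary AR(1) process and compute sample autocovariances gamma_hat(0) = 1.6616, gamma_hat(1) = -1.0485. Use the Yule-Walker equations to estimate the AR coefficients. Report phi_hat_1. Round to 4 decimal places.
\hat\phi_{1} = -0.6310

The Yule-Walker equations for an AR(p) process read, in matrix form,
  Gamma_p phi = r_p,   with   (Gamma_p)_{ij} = gamma(|i - j|),
                       (r_p)_i = gamma(i),   i,j = 1..p.
Substitute the sample gammas (Toeplitz matrix and right-hand side of size 1):
  Gamma_p = [[1.6616]]
  r_p     = [-1.0485]
With p = 1 this is the single equation gamma(0) phi_1 = gamma(1):
  phi_hat_1 = gamma(1) / gamma(0) = -1.0485 / 1.6616 = -0.6310.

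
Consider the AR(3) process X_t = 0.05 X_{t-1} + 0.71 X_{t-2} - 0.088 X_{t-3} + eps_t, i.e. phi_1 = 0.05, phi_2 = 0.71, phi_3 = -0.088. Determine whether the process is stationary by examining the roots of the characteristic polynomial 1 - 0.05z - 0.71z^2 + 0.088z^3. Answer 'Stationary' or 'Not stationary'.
\text{Stationary}

The AR(p) characteristic polynomial is P(z) = 1 - 0.05z - 0.71z^2 + 0.088z^3.
Stationarity requires all roots to lie outside the unit circle, i.e. |z| > 1 for every root.
Degree 3: look for a simple real root z0 first, then factor out (1 - z/z0) and solve the remaining quadratic.
Testing z0 = 1.25: P(1.25) = 1 + (-0.05)(1.25) + (-0.71)(1.25)^2 + (0.088)(1.25)^3
  = 1 + (-0.0625) + (-1.109375) + (0.171875) = 0.  So z_0 = 1.25 is a root, |z_0| = 1.25.
Divide out the factor (1 - 0.8 z) = (1 - z/z0) (since 1/z0 = 0.8):
  P(z) = (1 - 0.8 z)(1 + (0.75) z + (-0.11) z^2)
  [check: z-coef 0.75 - (0.8) = -0.05; z^2-coef -0.11 - (0.8)(0.75) = -0.71; z^3-coef -(0.8)(-0.11) = 0.088.]
Remaining roots from the quadratic factor 1 + (0.75) z + (-0.11) z^2:
  Set 1 + (0.75) z + (-0.11) z^2 = 0, i.e. a z^2 + b z + c = 0 with a = -0.11, b = 0.75, c = 1.
  Discriminant D = b^2 - 4ac = (0.75)^2 - 4*(-0.11)*1 = 0.5625 - (-0.44) = 1.0025.
  D >= 0, so the roots are real: z = (-b +/- sqrt(D)) / (2a) = (-0.75 +/- 1.001249) / (-0.22).
    z_1 = (-0.75 + 1.001249) / (-0.22) = -1.142,   |z_1| = 1.142.
    z_2 = (-0.75 - 1.001249) / (-0.22) = 7.9602,   |z_2| = 7.9602.
Moduli of all roots: 1.2500, 1.1420, 7.9602.
All moduli strictly greater than 1? Yes.
Verdict: Stationary.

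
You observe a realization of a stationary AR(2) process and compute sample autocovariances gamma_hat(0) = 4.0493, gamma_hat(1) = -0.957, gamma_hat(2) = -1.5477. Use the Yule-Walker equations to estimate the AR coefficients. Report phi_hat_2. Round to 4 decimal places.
\hat\phi_{2} = -0.4640

The Yule-Walker equations for an AR(p) process read, in matrix form,
  Gamma_p phi = r_p,   with   (Gamma_p)_{ij} = gamma(|i - j|),
                       (r_p)_i = gamma(i),   i,j = 1..p.
Substitute the sample gammas (Toeplitz matrix and right-hand side of size 2):
  Gamma_p = [[4.0493, -0.957], [-0.957, 4.0493]]
  r_p     = [-0.957, -1.5477]
Written out:
  4.0493 phi_1 - 0.957 phi_2 = -0.957
  -0.957 phi_1 + 4.0493 phi_2 = -1.5477
Solve by Cramer's rule:
  det = gamma(0)^2 - gamma(1)^2 = (4.0493)^2 - (-0.957)^2 = 16.39683049 - 0.915849 = 15.48098149
  phi_hat_1 = [gamma(1) gamma(0) - gamma(1) gamma(2)] / det = [(-0.957)(4.0493) - (-0.957)(-1.5477)] / 15.48098149 = -5.356329 / 15.48098149 = -0.346
  phi_hat_2 = [gamma(0) gamma(2) - gamma(1)^2] / det = [(4.0493)(-1.5477) - (-0.957)^2] / 15.48098149 = -7.18295061 / 15.48098149 = -0.464
So phi_hat = [-0.3460, -0.4640].
Therefore phi_hat_2 = -0.4640.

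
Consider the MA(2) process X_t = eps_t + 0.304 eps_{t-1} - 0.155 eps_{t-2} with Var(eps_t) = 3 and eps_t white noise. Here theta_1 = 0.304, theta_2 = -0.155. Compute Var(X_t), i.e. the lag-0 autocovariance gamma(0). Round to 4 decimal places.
\gamma(0) = 3.3493

For an MA(q) process X_t = eps_t + sum_i theta_i eps_{t-i} with
Var(eps_t) = sigma^2, the variance is
  gamma(0) = sigma^2 * (1 + sum_i theta_i^2).
  sum_i theta_i^2 = (0.304)^2 + (-0.155)^2 = 0.092416 + 0.024025 = 0.116441.
  gamma(0) = 3 * (1 + 0.116441) = 3 * 1.116441 = 3.349323, which rounds to 3.3493.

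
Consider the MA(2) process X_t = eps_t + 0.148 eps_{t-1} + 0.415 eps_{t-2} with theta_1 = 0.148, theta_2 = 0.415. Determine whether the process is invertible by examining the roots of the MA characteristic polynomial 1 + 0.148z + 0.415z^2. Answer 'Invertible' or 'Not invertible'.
\text{Invertible}

The MA(q) characteristic polynomial is P(z) = 1 + 0.148z + 0.415z^2.
Invertibility requires all roots to lie outside the unit circle, i.e. |z| > 1 for every root.
Set 1 + (0.148) z + (0.415) z^2 = 0, i.e. a z^2 + b z + c = 0 with a = 0.415, b = 0.148, c = 1.
Discriminant D = b^2 - 4ac = (0.148)^2 - 4*(0.415)*1 = 0.021904 - (1.66) = -1.638096.
D < 0, so the roots are the complex-conjugate pair z = (-b +/- i sqrt(-D)) / (2a) = -0.1783 +/- 1.542i.
For a conjugate pair |z|^2 = z * conj(z) = (product of roots) = c/a = 1/(0.415) = 2.409639, so |z| = sqrt(2.409639) = 1.5523 for both roots.
Moduli of all roots: 1.5523, 1.5523.
All moduli strictly greater than 1? Yes.
Verdict: Invertible.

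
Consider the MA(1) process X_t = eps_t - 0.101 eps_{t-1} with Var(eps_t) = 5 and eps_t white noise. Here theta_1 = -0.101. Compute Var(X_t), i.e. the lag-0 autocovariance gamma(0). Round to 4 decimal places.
\gamma(0) = 5.0510

For an MA(q) process X_t = eps_t + sum_i theta_i eps_{t-i} with
Var(eps_t) = sigma^2, the variance is
  gamma(0) = sigma^2 * (1 + sum_i theta_i^2).
  sum_i theta_i^2 = (-0.101)^2 = 0.010201.
  gamma(0) = 5 * (1 + 0.010201) = 5 * 1.010201 = 5.051005, which rounds to 5.0510.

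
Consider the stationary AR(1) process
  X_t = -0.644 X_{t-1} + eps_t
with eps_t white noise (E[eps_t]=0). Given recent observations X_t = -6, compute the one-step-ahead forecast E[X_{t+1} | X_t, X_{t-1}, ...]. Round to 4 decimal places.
E[X_{t+1} \mid \mathcal F_t] = 3.8640

For an AR(p) model X_t = c + sum_i phi_i X_{t-i} + eps_t, the
one-step-ahead conditional mean is
  E[X_{t+1} | X_t, ...] = c + sum_i phi_i X_{t+1-i}.
Substitute known values:
  E[X_{t+1} | ...] = (-0.644) * (-6)
                   = 3.8640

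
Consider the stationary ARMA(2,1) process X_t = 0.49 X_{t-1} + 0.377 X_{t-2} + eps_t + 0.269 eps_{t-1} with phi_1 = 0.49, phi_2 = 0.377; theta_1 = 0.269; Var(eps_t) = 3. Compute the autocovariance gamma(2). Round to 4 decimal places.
\gamma(2) = 11.0890

Multiply the model equation by X_{t-k} and take expectations. With theta_0 = psi_0 = 1 and psi_j the MA(infinity) weights, this gives
  gamma(k) - sum_i phi_i gamma(k-i) = c_k,
  c_k = sigma^2 * sum_{j=k..q} theta_j psi_{j-k}   (c_k = 0 for k > q),
using gamma(-m) = gamma(m).
psi-weights needed (psi_j = theta_j + sum_i phi_i psi_{j-i}):
  psi_1 = theta_1 + phi_1 = 0.269 + (0.49) = 0.759
Right-hand sides:
  c_0 = sigma^2 (1 + theta_1 psi_1) = 3 * (1 + (0.269)(0.759)) = 3 * 1.204171 = 3.612513
  c_1 = sigma^2 theta_1 = 3 * (0.269) = 0.807
  c_2 = 0
Equations for k = 0, 1, 2 (AR order 2, c_2 = 0):
  (E0) gamma(0) = phi_1 gamma(1) + phi_2 gamma(2) + c_0
  (E1) gamma(1) = phi_1 gamma(0) + phi_2 gamma(1) + c_1
  (E2) gamma(2) = phi_1 gamma(1) + phi_2 gamma(0)
From (E1): gamma(1) = A gamma(0) + B with
  A = phi_1 / (1 - phi_2) = 0.49 / 0.623 = 0.786517,   B = c_1 / (1 - phi_2) = 0.807 / 0.623 = 1.295345.
Insert (E2) into (E0): gamma(0) (1 - phi_2^2) = phi_1 (1 + phi_2) gamma(1) + c_0.
  phi_1 (1 + phi_2) = (0.49)(1.377) = 0.67473,   1 - phi_2^2 = 0.857871.
Replace gamma(1) by A gamma(0) + B and collect gamma(0):
  gamma(0) [0.857871 - (0.67473)(0.786517)] = (0.67473)(1.295345) + 3.612513
  gamma(0) * 0.327184 = 4.486521
  gamma(0) = 4.486521 / 0.327184 = 13.712512.
  gamma(1) = A gamma(0) + B = (0.786517)(13.712512) + (1.295345) = 12.080467.
  gamma(2) = phi_1 gamma(1) + phi_2 gamma(0) = (0.49)(12.080467) + (0.377)(13.712512) = 11.089046.
Therefore gamma(2) = 11.0890 (to 4 decimal places).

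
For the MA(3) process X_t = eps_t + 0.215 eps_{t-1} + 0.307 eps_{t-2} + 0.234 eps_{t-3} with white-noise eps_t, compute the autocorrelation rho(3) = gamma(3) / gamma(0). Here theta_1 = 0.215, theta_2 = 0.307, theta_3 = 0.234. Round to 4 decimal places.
\rho(3) = 0.1958

For an MA(q) process with theta_0 = 1, the autocovariance is
  gamma(k) = sigma^2 * sum_{i=0..q-k} theta_i * theta_{i+k},
and rho(k) = gamma(k) / gamma(0). Sigma^2 cancels.
  numerator   = (1)*(0.234) = 0.234.
  denominator = (1)^2 + (0.215)^2 + (0.307)^2 + (0.234)^2 = 1.19523.
  rho(3) = 0.234 / 1.19523 = 0.1958.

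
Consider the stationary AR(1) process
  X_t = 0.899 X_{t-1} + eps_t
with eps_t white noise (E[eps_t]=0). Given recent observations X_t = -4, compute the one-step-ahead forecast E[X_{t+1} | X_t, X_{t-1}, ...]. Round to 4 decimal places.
E[X_{t+1} \mid \mathcal F_t] = -3.5960

For an AR(p) model X_t = c + sum_i phi_i X_{t-i} + eps_t, the
one-step-ahead conditional mean is
  E[X_{t+1} | X_t, ...] = c + sum_i phi_i X_{t+1-i}.
Substitute known values:
  E[X_{t+1} | ...] = (0.899) * (-4)
                   = -3.5960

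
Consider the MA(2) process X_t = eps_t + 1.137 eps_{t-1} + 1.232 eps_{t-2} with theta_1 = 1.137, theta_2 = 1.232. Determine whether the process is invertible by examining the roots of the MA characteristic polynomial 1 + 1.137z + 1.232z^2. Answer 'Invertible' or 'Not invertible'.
\text{Not invertible}

The MA(q) characteristic polynomial is P(z) = 1 + 1.137z + 1.232z^2.
Invertibility requires all roots to lie outside the unit circle, i.e. |z| > 1 for every root.
Set 1 + (1.137) z + (1.232) z^2 = 0, i.e. a z^2 + b z + c = 0 with a = 1.232, b = 1.137, c = 1.
Discriminant D = b^2 - 4ac = (1.137)^2 - 4*(1.232)*1 = 1.292769 - (4.928) = -3.635231.
D < 0, so the roots are the complex-conjugate pair z = (-b +/- i sqrt(-D)) / (2a) = -0.4614 +/- 0.7738i.
For a conjugate pair |z|^2 = z * conj(z) = (product of roots) = c/a = 1/(1.232) = 0.811688, so |z| = sqrt(0.811688) = 0.9009 for both roots.
Moduli of all roots: 0.9009, 0.9009.
All moduli strictly greater than 1? No.
Verdict: Not invertible.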